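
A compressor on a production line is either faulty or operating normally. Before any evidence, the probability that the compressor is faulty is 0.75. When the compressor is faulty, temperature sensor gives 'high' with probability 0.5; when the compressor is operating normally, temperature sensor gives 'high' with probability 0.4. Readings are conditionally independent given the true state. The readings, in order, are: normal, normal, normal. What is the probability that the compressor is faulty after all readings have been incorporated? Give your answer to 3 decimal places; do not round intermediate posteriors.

After 'normal': P(faulty) = 0.5·0.7500 / (0.5·0.7500 + 0.6·0.2500) ≈ 0.7143
After 'normal': P(faulty) = 0.5·0.7143 / (0.5·0.7143 + 0.6·0.2857) ≈ 0.6757
After 'normal': P(faulty) = 0.5·0.6757 / (0.5·0.6757 + 0.6·0.3243) ≈ 0.6345

0.635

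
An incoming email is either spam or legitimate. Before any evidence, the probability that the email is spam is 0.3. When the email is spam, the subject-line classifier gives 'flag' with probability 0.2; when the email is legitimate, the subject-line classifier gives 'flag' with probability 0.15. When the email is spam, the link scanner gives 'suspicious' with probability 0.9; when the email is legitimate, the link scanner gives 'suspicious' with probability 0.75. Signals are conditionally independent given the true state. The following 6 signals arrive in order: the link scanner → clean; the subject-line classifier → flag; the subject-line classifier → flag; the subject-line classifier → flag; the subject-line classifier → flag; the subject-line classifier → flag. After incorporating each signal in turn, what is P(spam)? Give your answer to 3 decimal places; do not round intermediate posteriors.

After the link scanner='clean': P(spam) = 0.1·0.3000 / (0.1·0.3000 + 0.25·0.7000) ≈ 0.1463
After the subject-line classifier='flag': P(spam) = 0.2·0.1463 / (0.2·0.1463 + 0.15·0.8537) ≈ 0.1860
After the subject-line classifier='flag': P(spam) = 0.2·0.1860 / (0.2·0.1860 + 0.15·0.8140) ≈ 0.2336
After the subject-line classifier='flag': P(spam) = 0.2·0.2336 / (0.2·0.2336 + 0.15·0.7664) ≈ 0.2889
After the subject-line classifier='flag': P(spam) = 0.2·0.2889 / (0.2·0.2889 + 0.15·0.7111) ≈ 0.3514
After the subject-line classifier='flag': P(spam) = 0.2·0.3514 / (0.2·0.3514 + 0.15·0.6486) ≈ 0.4194

0.419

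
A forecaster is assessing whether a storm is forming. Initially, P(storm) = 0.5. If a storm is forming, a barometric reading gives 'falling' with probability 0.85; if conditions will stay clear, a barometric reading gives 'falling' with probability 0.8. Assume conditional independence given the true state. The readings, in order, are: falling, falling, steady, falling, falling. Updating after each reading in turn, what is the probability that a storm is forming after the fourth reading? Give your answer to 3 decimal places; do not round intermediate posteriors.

Each posterior becomes the prior for the next update.
After 'falling': P(storm) = 0.85·0.5000 / (0.85·0.5000 + 0.8·0.5000) ≈ 0.5152
After 'falling': P(storm) = 0.85·0.5152 / (0.85·0.5152 + 0.8·0.4848) ≈ 0.5303
After 'steady': P(storm) = 0.15·0.5303 / (0.15·0.5303 + 0.2·0.4697) ≈ 0.4585
After 'falling': P(storm) = 0.85·0.4585 / (0.85·0.4585 + 0.8·0.5415) ≈ 0.4736

0.474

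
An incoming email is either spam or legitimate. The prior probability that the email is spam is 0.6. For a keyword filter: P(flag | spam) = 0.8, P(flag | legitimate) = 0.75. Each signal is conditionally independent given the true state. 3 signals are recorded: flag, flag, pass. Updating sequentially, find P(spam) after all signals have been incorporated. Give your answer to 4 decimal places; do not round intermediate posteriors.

0.5772

Apply Bayes' rule sequentially, carrying P(spam) forward.
After 'flag': P(spam) = 0.8·0.6000 / (0.8·0.6000 + 0.75·0.4000) ≈ 0.6154
After 'flag': P(spam) = 0.8·0.6154 / (0.8·0.6154 + 0.75·0.3846) ≈ 0.6305
After 'pass': P(spam) = 0.2·0.6305 / (0.2·0.6305 + 0.25·0.3695) ≈ 0.5772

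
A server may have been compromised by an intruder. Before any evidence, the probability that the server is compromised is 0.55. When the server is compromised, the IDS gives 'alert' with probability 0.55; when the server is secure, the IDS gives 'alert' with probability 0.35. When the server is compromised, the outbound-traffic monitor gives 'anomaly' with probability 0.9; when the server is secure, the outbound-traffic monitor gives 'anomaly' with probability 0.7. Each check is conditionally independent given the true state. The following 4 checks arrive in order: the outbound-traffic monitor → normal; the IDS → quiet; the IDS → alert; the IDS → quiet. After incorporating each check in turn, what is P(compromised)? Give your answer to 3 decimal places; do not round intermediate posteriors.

0.235

Apply Bayes' rule sequentially, carrying P(compromised) forward.
After the outbound-traffic monitor='normal': P(compromised) = 0.1·0.5500 / (0.1·0.5500 + 0.3·0.4500) ≈ 0.2895
After the IDS='quiet': P(compromised) = 0.45·0.2895 / (0.45·0.2895 + 0.65·0.7105) ≈ 0.2200
After the IDS='alert': P(compromised) = 0.55·0.2200 / (0.55·0.2200 + 0.35·0.7800) ≈ 0.3071
After the IDS='quiet': P(compromised) = 0.45·0.3071 / (0.45·0.3071 + 0.65·0.6929) ≈ 0.2348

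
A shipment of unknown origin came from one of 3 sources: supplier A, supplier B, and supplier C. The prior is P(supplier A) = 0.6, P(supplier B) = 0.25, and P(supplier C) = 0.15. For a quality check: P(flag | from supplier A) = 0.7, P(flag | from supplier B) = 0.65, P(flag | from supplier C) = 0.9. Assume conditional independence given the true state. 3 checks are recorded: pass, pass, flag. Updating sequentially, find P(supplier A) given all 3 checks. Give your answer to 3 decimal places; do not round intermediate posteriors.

0.640

After 'pass': normaliser = 0.3·0.6000 + 0.35·0.2500 + 0.1·0.1500; P(supplier A) ≈ 0.6372, P(supplier B) ≈ 0.3097, P(supplier C) ≈ 0.0531
After 'pass': normaliser = 0.3·0.6372 + 0.35·0.3097 + 0.1·0.0531; P(supplier A) ≈ 0.6270, P(supplier B) ≈ 0.3556, P(supplier C) ≈ 0.0174
After 'flag': normaliser = 0.7·0.6270 + 0.65·0.3556 + 0.9·0.0174; P(supplier A) ≈ 0.6401, P(supplier B) ≈ 0.3371, P(supplier C) ≈ 0.0229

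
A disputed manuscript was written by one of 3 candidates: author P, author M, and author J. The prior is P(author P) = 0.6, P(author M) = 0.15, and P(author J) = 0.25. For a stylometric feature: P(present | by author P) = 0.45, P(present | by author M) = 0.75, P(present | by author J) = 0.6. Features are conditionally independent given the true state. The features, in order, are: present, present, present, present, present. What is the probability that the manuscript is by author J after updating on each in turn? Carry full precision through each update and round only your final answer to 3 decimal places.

Apply Bayes' rule sequentially, carrying P(author J) forward.
After 'present': normaliser = 0.45·0.6000 + 0.75·0.1500 + 0.6·0.2500; P(author P) ≈ 0.5070, P(author M) ≈ 0.2113, P(author J) ≈ 0.2817
After 'present': normaliser = 0.45·0.5070 + 0.75·0.2113 + 0.6·0.2817; P(author P) ≈ 0.4106, P(author M) ≈ 0.2852, P(author J) ≈ 0.3042
After 'present': normaliser = 0.45·0.4106 + 0.75·0.2852 + 0.6·0.3042; P(author P) ≈ 0.3180, P(author M) ≈ 0.3680, P(author J) ≈ 0.3140
After 'present': normaliser = 0.45·0.3180 + 0.75·0.3680 + 0.6·0.3140; P(author P) ≈ 0.2355, P(author M) ≈ 0.4543, P(author J) ≈ 0.3102
After 'present': normaliser = 0.45·0.2355 + 0.75·0.4543 + 0.6·0.3102; P(author P) ≈ 0.1675, P(author M) ≈ 0.5385, P(author J) ≈ 0.2941

0.294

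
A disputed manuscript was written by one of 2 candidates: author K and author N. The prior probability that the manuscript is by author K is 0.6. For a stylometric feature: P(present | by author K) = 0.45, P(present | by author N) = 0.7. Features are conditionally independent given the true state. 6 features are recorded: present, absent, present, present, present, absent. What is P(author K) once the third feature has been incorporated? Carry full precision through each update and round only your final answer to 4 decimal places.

0.5319

Apply Bayes' rule sequentially, carrying P(author K) forward.
After 'present': P(author K) = 0.45·0.6000 / (0.45·0.6000 + 0.7·0.4000) ≈ 0.4909
After 'absent': P(author K) = 0.55·0.4909 / (0.55·0.4909 + 0.3·0.5091) ≈ 0.6387
After 'present': P(author K) = 0.45·0.6387 / (0.45·0.6387 + 0.7·0.3613) ≈ 0.5319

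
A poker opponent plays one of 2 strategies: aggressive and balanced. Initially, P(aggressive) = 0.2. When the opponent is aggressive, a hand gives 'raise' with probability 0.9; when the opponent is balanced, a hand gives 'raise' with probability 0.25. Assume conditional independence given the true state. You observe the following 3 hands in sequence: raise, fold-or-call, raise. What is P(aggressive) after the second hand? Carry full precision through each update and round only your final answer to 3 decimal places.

0.107

After 'raise': P(aggressive) = 0.9·0.2000 / (0.9·0.2000 + 0.25·0.8000) ≈ 0.4737
After 'fold-or-call': P(aggressive) = 0.1·0.4737 / (0.1·0.4737 + 0.75·0.5263) ≈ 0.1071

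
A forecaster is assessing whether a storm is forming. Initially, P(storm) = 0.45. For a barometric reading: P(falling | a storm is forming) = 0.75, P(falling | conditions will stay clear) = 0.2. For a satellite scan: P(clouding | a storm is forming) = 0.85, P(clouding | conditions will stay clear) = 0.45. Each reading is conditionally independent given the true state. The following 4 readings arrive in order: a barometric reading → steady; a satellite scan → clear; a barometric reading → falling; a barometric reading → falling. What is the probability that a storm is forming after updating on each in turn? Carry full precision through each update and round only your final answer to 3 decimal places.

After a barometric reading='steady': P(storm) = 0.25·0.4500 / (0.25·0.4500 + 0.8·0.5500) ≈ 0.2036
After a satellite scan='clear': P(storm) = 0.15·0.2036 / (0.15·0.2036 + 0.55·0.7964) ≈ 0.0652
After a barometric reading='falling': P(storm) = 0.75·0.0652 / (0.75·0.0652 + 0.2·0.9348) ≈ 0.2073
After a barometric reading='falling': P(storm) = 0.75·0.2073 / (0.75·0.2073 + 0.2·0.7927) ≈ 0.4951

0.495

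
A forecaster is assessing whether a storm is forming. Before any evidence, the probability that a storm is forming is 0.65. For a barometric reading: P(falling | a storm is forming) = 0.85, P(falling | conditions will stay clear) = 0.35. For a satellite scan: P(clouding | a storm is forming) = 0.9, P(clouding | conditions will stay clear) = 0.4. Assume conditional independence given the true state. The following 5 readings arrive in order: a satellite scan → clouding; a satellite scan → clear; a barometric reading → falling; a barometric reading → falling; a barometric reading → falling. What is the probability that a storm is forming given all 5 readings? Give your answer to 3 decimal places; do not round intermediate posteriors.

0.909

After a satellite scan='clouding': P(storm) = 0.9·0.6500 / (0.9·0.6500 + 0.4·0.3500) ≈ 0.8069
After a satellite scan='clear': P(storm) = 0.1·0.8069 / (0.1·0.8069 + 0.6·0.1931) ≈ 0.4105
After a barometric reading='falling': P(storm) = 0.85·0.4105 / (0.85·0.4105 + 0.35·0.5895) ≈ 0.6284
After a barometric reading='falling': P(storm) = 0.85·0.6284 / (0.85·0.6284 + 0.35·0.3716) ≈ 0.8042
After a barometric reading='falling': P(storm) = 0.85·0.8042 / (0.85·0.8042 + 0.35·0.1958) ≈ 0.9089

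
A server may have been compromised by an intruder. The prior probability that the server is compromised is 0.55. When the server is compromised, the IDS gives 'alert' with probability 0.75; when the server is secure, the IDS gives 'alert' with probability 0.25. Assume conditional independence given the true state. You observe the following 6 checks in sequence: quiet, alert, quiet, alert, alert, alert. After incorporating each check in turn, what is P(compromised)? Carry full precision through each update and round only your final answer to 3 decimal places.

0.917

After 'quiet': P(compromised) = 0.25·0.5500 / (0.25·0.5500 + 0.75·0.4500) ≈ 0.2895
After 'alert': P(compromised) = 0.75·0.2895 / (0.75·0.2895 + 0.25·0.7105) ≈ 0.5500
After 'quiet': P(compromised) = 0.25·0.5500 / (0.25·0.5500 + 0.75·0.4500) ≈ 0.2895
After 'alert': P(compromised) = 0.75·0.2895 / (0.75·0.2895 + 0.25·0.7105) ≈ 0.5500
After 'alert': P(compromised) = 0.75·0.5500 / (0.75·0.5500 + 0.25·0.4500) ≈ 0.7857
After 'alert': P(compromised) = 0.75·0.7857 / (0.75·0.7857 + 0.25·0.2143) ≈ 0.9167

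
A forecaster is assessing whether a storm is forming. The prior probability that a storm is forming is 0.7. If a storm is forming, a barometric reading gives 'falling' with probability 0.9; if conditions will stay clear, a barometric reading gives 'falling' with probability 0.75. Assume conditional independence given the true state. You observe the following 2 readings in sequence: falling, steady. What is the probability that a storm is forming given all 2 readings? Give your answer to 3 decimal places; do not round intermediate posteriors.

After 'falling': P(storm) = 0.9·0.7000 / (0.9·0.7000 + 0.75·0.3000) ≈ 0.7368
After 'steady': P(storm) = 0.1·0.7368 / (0.1·0.7368 + 0.25·0.2632) ≈ 0.5283

0.528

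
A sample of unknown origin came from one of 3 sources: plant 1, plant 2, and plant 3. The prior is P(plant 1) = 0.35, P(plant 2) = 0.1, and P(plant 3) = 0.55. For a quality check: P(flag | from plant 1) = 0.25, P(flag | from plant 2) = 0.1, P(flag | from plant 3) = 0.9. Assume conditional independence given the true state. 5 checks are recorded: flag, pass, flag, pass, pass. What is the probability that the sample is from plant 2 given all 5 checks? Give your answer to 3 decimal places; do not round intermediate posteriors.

0.070

Each posterior becomes the prior for the next update.
After 'flag': normaliser = 0.25·0.3500 + 0.1·0.1000 + 0.9·0.5500; P(plant 1) ≈ 0.1477, P(plant 2) ≈ 0.0169, P(plant 3) ≈ 0.8354
After 'pass': normaliser = 0.75·0.1477 + 0.9·0.0169 + 0.1·0.8354; P(plant 1) ≈ 0.5287, P(plant 2) ≈ 0.0725, P(plant 3) ≈ 0.3988
After 'flag': normaliser = 0.25·0.5287 + 0.1·0.0725 + 0.9·0.3988; P(plant 1) ≈ 0.2652, P(plant 2) ≈ 0.0145, P(plant 3) ≈ 0.7202
After 'pass': normaliser = 0.75·0.2652 + 0.9·0.0145 + 0.1·0.7202; P(plant 1) ≈ 0.7003, P(plant 2) ≈ 0.0461, P(plant 3) ≈ 0.2536
After 'pass': normaliser = 0.75·0.7003 + 0.9·0.0461 + 0.1·0.2536; P(plant 1) ≈ 0.8871, P(plant 2) ≈ 0.0701, P(plant 3) ≈ 0.0428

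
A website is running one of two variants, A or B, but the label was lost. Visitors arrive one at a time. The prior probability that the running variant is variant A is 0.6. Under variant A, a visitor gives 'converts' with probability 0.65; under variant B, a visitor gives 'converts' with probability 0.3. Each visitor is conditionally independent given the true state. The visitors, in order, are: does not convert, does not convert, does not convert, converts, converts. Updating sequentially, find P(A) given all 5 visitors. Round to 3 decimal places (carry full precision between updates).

0.468

Each posterior becomes the prior for the next update.
After 'does not convert': P(A) = 0.35·0.6000 / (0.35·0.6000 + 0.7·0.4000) ≈ 0.4286
After 'does not convert': P(A) = 0.35·0.4286 / (0.35·0.4286 + 0.7·0.5714) ≈ 0.2727
After 'does not convert': P(A) = 0.35·0.2727 / (0.35·0.2727 + 0.7·0.7273) ≈ 0.1579
After 'converts': P(A) = 0.65·0.1579 / (0.65·0.1579 + 0.3·0.8421) ≈ 0.2889
After 'converts': P(A) = 0.65·0.2889 / (0.65·0.2889 + 0.3·0.7111) ≈ 0.4681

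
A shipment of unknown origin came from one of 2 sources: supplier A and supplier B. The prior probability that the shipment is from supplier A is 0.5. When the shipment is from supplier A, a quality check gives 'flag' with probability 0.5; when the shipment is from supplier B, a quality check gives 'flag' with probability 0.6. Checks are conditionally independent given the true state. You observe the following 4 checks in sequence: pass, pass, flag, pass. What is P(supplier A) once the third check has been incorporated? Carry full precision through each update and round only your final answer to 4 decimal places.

0.5656

After 'pass': P(supplier A) = 0.5·0.5000 / (0.5·0.5000 + 0.4·0.5000) ≈ 0.5556
After 'pass': P(supplier A) = 0.5·0.5556 / (0.5·0.5556 + 0.4·0.4444) ≈ 0.6098
After 'flag': P(supplier A) = 0.5·0.6098 / (0.5·0.6098 + 0.6·0.3902) ≈ 0.5656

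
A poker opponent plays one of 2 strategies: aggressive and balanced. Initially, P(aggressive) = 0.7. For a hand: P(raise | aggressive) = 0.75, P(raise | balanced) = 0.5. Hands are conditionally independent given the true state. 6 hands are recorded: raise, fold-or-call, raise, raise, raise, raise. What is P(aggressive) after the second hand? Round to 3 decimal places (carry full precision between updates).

0.636

After 'raise': P(aggressive) = 0.75·0.7000 / (0.75·0.7000 + 0.5·0.3000) ≈ 0.7778
After 'fold-or-call': P(aggressive) = 0.25·0.7778 / (0.25·0.7778 + 0.5·0.2222) ≈ 0.6364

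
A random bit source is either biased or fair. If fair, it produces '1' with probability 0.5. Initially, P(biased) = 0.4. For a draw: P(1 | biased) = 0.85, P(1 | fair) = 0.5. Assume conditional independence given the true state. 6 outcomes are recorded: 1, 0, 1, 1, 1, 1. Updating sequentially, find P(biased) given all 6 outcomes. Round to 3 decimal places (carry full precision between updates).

0.740

After '1': P(biased) = 0.85·0.4000 / (0.85·0.4000 + 0.5·0.6000) ≈ 0.5312
After '0': P(biased) = 0.15·0.5312 / (0.15·0.5312 + 0.5·0.4688) ≈ 0.2537
After '1': P(biased) = 0.85·0.2537 / (0.85·0.2537 + 0.5·0.7463) ≈ 0.3663
After '1': P(biased) = 0.85·0.3663 / (0.85·0.3663 + 0.5·0.6337) ≈ 0.4956
After '1': P(biased) = 0.85·0.4956 / (0.85·0.4956 + 0.5·0.5044) ≈ 0.6255
After '1': P(biased) = 0.85·0.6255 / (0.85·0.6255 + 0.5·0.3745) ≈ 0.7396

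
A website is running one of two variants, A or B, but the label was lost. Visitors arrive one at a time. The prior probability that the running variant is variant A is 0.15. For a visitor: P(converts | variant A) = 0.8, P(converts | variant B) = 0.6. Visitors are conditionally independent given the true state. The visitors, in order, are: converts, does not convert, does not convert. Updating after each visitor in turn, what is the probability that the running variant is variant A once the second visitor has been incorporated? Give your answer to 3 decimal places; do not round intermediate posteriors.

After 'converts': P(A) = 0.8·0.1500 / (0.8·0.1500 + 0.6·0.8500) ≈ 0.1905
After 'does not convert': P(A) = 0.2·0.1905 / (0.2·0.1905 + 0.4·0.8095) ≈ 0.1053

0.105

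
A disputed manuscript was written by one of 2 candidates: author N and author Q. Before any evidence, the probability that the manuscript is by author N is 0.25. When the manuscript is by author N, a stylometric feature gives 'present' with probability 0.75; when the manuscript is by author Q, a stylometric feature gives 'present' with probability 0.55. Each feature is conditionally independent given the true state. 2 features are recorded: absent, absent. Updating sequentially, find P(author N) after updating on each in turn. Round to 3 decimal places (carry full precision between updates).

After 'absent': P(author N) = 0.25·0.2500 / (0.25·0.2500 + 0.45·0.7500) ≈ 0.1562
After 'absent': P(author N) = 0.25·0.1562 / (0.25·0.1562 + 0.45·0.8438) ≈ 0.0933

0.093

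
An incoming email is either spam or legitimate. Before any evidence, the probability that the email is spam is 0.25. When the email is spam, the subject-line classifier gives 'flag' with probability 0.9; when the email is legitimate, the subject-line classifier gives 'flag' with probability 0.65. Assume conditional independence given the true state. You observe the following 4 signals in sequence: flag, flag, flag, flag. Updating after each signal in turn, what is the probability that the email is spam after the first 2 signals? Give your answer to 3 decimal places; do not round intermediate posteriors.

After 'flag': P(spam) = 0.9·0.2500 / (0.9·0.2500 + 0.65·0.7500) ≈ 0.3158
After 'flag': P(spam) = 0.9·0.3158 / (0.9·0.3158 + 0.65·0.6842) ≈ 0.3899

0.390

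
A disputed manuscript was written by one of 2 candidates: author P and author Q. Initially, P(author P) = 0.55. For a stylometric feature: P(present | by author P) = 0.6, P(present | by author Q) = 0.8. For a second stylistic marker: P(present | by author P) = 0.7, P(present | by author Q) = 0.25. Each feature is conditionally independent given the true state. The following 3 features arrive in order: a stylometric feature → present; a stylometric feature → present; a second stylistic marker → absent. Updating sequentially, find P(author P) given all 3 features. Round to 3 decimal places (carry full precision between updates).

0.216

After a stylometric feature='present': P(author P) = 0.6·0.5500 / (0.6·0.5500 + 0.8·0.4500) ≈ 0.4783
After a stylometric feature='present': P(author P) = 0.6·0.4783 / (0.6·0.4783 + 0.8·0.5217) ≈ 0.4074
After a second stylistic marker='absent': P(author P) = 0.3·0.4074 / (0.3·0.4074 + 0.75·0.5926) ≈ 0.2157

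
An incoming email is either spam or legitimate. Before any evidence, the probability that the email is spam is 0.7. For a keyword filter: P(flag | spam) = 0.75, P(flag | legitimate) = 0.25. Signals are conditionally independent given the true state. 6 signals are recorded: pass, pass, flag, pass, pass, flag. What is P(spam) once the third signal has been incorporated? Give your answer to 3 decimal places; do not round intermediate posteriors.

After 'pass': P(spam) = 0.25·0.7000 / (0.25·0.7000 + 0.75·0.3000) ≈ 0.4375
After 'pass': P(spam) = 0.25·0.4375 / (0.25·0.4375 + 0.75·0.5625) ≈ 0.2059
After 'flag': P(spam) = 0.75·0.2059 / (0.75·0.2059 + 0.25·0.7941) ≈ 0.4375

0.438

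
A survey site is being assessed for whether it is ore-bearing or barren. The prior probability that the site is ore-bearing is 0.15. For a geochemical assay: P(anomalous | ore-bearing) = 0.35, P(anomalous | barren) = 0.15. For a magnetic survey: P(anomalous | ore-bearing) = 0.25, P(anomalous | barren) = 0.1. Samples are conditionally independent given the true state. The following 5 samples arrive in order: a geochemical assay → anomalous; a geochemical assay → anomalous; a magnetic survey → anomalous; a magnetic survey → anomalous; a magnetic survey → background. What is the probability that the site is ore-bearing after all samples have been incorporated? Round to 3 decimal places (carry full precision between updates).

0.833

After a geochemical assay='anomalous': P(ore) = 0.35·0.1500 / (0.35·0.1500 + 0.15·0.8500) ≈ 0.2917
After a geochemical assay='anomalous': P(ore) = 0.35·0.2917 / (0.35·0.2917 + 0.15·0.7083) ≈ 0.4900
After a magnetic survey='anomalous': P(ore) = 0.25·0.4900 / (0.25·0.4900 + 0.1·0.5100) ≈ 0.7061
After a magnetic survey='anomalous': P(ore) = 0.25·0.7061 / (0.25·0.7061 + 0.1·0.2939) ≈ 0.8572
After a magnetic survey='background': P(ore) = 0.75·0.8572 / (0.75·0.8572 + 0.9·0.1428) ≈ 0.8334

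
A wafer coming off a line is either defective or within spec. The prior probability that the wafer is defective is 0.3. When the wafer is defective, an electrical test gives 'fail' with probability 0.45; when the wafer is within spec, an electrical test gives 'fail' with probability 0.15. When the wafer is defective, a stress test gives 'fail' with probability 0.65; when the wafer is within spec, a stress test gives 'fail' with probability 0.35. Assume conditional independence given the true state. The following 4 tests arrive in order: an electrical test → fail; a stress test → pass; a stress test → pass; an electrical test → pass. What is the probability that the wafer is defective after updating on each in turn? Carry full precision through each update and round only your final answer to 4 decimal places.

Each posterior becomes the prior for the next update.
After an electrical test='fail': P(defective) = 0.45·0.3000 / (0.45·0.3000 + 0.15·0.7000) ≈ 0.5625
After a stress test='pass': P(defective) = 0.35·0.5625 / (0.35·0.5625 + 0.65·0.4375) ≈ 0.4091
After a stress test='pass': P(defective) = 0.35·0.4091 / (0.35·0.4091 + 0.65·0.5909) ≈ 0.2716
After an electrical test='pass': P(defective) = 0.55·0.2716 / (0.55·0.2716 + 0.85·0.7284) ≈ 0.1943

0.1943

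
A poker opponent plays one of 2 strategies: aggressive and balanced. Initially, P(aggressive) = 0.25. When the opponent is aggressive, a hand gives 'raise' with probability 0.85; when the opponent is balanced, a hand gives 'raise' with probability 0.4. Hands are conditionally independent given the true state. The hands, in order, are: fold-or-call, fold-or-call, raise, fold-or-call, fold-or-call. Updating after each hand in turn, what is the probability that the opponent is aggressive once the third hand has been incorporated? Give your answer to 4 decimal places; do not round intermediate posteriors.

0.0424

Apply Bayes' rule sequentially, carrying P(aggressive) forward.
After 'fold-or-call': P(aggressive) = 0.15·0.2500 / (0.15·0.2500 + 0.6·0.7500) ≈ 0.0769
After 'fold-or-call': P(aggressive) = 0.15·0.0769 / (0.15·0.0769 + 0.6·0.9231) ≈ 0.0204
After 'raise': P(aggressive) = 0.85·0.0204 / (0.85·0.0204 + 0.4·0.9796) ≈ 0.0424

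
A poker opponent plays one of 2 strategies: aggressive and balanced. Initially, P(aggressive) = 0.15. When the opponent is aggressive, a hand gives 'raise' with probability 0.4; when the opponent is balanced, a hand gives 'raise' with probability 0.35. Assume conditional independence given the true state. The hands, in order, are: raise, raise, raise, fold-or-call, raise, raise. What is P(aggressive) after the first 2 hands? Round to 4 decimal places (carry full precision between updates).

0.1873

After 'raise': P(aggressive) = 0.4·0.1500 / (0.4·0.1500 + 0.35·0.8500) ≈ 0.1678
After 'raise': P(aggressive) = 0.4·0.1678 / (0.4·0.1678 + 0.35·0.8322) ≈ 0.1873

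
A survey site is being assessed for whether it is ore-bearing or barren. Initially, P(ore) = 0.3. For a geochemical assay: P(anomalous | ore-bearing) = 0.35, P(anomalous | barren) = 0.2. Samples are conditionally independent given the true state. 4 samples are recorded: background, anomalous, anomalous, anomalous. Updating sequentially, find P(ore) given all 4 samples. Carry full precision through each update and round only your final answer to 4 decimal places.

0.6511

Apply Bayes' rule sequentially, carrying P(ore) forward.
After 'background': P(ore) = 0.65·0.3000 / (0.65·0.3000 + 0.8·0.7000) ≈ 0.2583
After 'anomalous': P(ore) = 0.35·0.2583 / (0.35·0.2583 + 0.2·0.7417) ≈ 0.3786
After 'anomalous': P(ore) = 0.35·0.3786 / (0.35·0.3786 + 0.2·0.6214) ≈ 0.5161
After 'anomalous': P(ore) = 0.35·0.5161 / (0.35·0.5161 + 0.2·0.4839) ≈ 0.6511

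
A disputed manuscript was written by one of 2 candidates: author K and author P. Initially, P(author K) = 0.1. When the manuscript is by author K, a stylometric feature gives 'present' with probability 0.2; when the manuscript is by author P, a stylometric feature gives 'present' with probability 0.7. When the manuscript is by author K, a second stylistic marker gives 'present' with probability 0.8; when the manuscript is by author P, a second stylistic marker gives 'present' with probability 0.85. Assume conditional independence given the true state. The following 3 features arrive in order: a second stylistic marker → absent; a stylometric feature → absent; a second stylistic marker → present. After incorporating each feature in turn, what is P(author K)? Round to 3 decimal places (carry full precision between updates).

0.271

After a second stylistic marker='absent': P(author K) = 0.2·0.1000 / (0.2·0.1000 + 0.15·0.9000) ≈ 0.1290
After a stylometric feature='absent': P(author K) = 0.8·0.1290 / (0.8·0.1290 + 0.3·0.8710) ≈ 0.2832
After a second stylistic marker='present': P(author K) = 0.8·0.2832 / (0.8·0.2832 + 0.85·0.7168) ≈ 0.2710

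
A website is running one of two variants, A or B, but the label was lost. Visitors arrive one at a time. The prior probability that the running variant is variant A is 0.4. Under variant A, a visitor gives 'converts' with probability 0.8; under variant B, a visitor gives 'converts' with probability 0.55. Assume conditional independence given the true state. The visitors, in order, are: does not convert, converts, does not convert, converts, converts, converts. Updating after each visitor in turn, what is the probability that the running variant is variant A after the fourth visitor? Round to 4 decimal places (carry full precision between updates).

Apply Bayes' rule sequentially, carrying P(A) forward.
After 'does not convert': P(A) = 0.2·0.4000 / (0.2·0.4000 + 0.45·0.6000) ≈ 0.2286
After 'converts': P(A) = 0.8·0.2286 / (0.8·0.2286 + 0.55·0.7714) ≈ 0.3012
After 'does not convert': P(A) = 0.2·0.3012 / (0.2·0.3012 + 0.45·0.6988) ≈ 0.1608
After 'converts': P(A) = 0.8·0.1608 / (0.8·0.1608 + 0.55·0.8392) ≈ 0.2179

0.2179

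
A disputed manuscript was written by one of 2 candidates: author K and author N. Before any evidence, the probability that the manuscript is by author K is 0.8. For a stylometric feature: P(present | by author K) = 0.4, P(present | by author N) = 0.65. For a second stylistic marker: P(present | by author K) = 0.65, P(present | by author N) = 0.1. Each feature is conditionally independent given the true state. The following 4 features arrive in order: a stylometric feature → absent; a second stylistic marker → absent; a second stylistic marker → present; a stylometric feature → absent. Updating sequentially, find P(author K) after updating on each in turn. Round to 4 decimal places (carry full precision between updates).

After a stylometric feature='absent': P(author K) = 0.6·0.8000 / (0.6·0.8000 + 0.35·0.2000) ≈ 0.8727
After a second stylistic marker='absent': P(author K) = 0.35·0.8727 / (0.35·0.8727 + 0.9·0.1273) ≈ 0.7273
After a second stylistic marker='present': P(author K) = 0.65·0.7273 / (0.65·0.7273 + 0.1·0.2727) ≈ 0.9455
After a stylometric feature='absent': P(author K) = 0.6·0.9455 / (0.6·0.9455 + 0.35·0.0545) ≈ 0.9674

0.9674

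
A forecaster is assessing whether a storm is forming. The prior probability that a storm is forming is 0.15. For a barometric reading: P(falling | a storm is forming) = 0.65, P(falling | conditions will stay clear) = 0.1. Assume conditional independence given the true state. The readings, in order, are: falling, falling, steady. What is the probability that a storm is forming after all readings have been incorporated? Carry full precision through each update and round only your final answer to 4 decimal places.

After 'falling': P(storm) = 0.65·0.1500 / (0.65·0.1500 + 0.1·0.8500) ≈ 0.5342
After 'falling': P(storm) = 0.65·0.5342 / (0.65·0.5342 + 0.1·0.4658) ≈ 0.8817
After 'steady': P(storm) = 0.35·0.8817 / (0.35·0.8817 + 0.9·0.1183) ≈ 0.7436

0.7436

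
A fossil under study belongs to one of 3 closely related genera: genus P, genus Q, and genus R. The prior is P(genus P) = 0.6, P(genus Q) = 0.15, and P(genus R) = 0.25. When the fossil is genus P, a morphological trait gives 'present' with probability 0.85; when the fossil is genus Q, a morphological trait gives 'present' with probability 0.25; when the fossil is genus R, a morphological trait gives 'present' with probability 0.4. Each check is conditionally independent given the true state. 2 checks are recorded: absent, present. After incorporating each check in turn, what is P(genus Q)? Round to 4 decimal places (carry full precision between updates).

0.1708

After 'absent': normaliser = 0.15·0.6000 + 0.75·0.1500 + 0.6·0.2500; P(genus P) ≈ 0.2553, P(genus Q) ≈ 0.3191, P(genus R) ≈ 0.4255
After 'present': normaliser = 0.85·0.2553 + 0.25·0.3191 + 0.4·0.4255; P(genus P) ≈ 0.4647, P(genus Q) ≈ 0.1708, P(genus R) ≈ 0.3645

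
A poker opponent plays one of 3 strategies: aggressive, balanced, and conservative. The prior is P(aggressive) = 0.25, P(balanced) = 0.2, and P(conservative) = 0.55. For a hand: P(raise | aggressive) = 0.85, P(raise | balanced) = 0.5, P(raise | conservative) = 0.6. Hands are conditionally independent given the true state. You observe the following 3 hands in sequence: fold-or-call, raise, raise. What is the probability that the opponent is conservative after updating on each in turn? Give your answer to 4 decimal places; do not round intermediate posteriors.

Each posterior becomes the prior for the next update.
After 'fold-or-call': normaliser = 0.15·0.2500 + 0.5·0.2000 + 0.4·0.5500; P(aggressive) ≈ 0.1049, P(balanced) ≈ 0.2797, P(conservative) ≈ 0.6154
After 'raise': normaliser = 0.85·0.1049 + 0.5·0.2797 + 0.6·0.6154; P(aggressive) ≈ 0.1490, P(balanced) ≈ 0.2338, P(conservative) ≈ 0.6172
After 'raise': normaliser = 0.85·0.1490 + 0.5·0.2338 + 0.6·0.6172; P(aggressive) ≈ 0.2064, P(balanced) ≈ 0.1904, P(conservative) ≈ 0.6032

0.6032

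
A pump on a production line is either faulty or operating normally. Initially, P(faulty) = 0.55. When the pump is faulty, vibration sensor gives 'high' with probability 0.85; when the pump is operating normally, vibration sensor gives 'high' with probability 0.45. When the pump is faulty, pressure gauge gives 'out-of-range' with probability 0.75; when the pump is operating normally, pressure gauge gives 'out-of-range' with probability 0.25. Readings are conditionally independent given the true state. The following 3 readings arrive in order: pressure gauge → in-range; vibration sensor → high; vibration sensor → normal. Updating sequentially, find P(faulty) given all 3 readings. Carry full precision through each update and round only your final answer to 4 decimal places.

0.1735

Apply Bayes' rule sequentially, carrying P(faulty) forward.
After pressure gauge='in-range': P(faulty) = 0.25·0.5500 / (0.25·0.5500 + 0.75·0.4500) ≈ 0.2895
After vibration sensor='high': P(faulty) = 0.85·0.2895 / (0.85·0.2895 + 0.45·0.7105) ≈ 0.4349
After vibration sensor='normal': P(faulty) = 0.15·0.4349 / (0.15·0.4349 + 0.55·0.5651) ≈ 0.1735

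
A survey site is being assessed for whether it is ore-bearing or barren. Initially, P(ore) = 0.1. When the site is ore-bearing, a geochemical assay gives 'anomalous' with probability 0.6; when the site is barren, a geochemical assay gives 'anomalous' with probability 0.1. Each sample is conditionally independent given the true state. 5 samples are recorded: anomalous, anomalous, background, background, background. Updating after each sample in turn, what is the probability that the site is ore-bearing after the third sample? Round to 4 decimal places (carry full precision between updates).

After 'anomalous': P(ore) = 0.6·0.1000 / (0.6·0.1000 + 0.1·0.9000) ≈ 0.4000
After 'anomalous': P(ore) = 0.6·0.4000 / (0.6·0.4000 + 0.1·0.6000) ≈ 0.8000
After 'background': P(ore) = 0.4·0.8000 / (0.4·0.8000 + 0.9·0.2000) ≈ 0.6400

0.6400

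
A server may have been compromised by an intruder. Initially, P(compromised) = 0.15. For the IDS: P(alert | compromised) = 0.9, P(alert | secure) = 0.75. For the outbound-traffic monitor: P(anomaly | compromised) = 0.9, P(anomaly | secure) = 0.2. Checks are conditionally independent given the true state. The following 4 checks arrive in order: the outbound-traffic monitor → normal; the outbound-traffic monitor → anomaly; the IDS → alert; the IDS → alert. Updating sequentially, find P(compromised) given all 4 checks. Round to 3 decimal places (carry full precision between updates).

After the outbound-traffic monitor='normal': P(compromised) = 0.1·0.1500 / (0.1·0.1500 + 0.8·0.8500) ≈ 0.0216
After the outbound-traffic monitor='anomaly': P(compromised) = 0.9·0.0216 / (0.9·0.0216 + 0.2·0.9784) ≈ 0.0903
After the IDS='alert': P(compromised) = 0.9·0.0903 / (0.9·0.0903 + 0.75·0.9097) ≈ 0.1064
After the IDS='alert': P(compromised) = 0.9·0.1064 / (0.9·0.1064 + 0.75·0.8936) ≈ 0.1251

0.125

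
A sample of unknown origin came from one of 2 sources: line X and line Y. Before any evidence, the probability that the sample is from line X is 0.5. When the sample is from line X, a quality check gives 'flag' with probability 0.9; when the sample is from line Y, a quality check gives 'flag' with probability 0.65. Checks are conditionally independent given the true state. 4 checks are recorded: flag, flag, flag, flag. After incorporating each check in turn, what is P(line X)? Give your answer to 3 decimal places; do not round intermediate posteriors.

0.786

After 'flag': P(line X) = 0.9·0.5000 / (0.9·0.5000 + 0.65·0.5000) ≈ 0.5806
After 'flag': P(line X) = 0.9·0.5806 / (0.9·0.5806 + 0.65·0.4194) ≈ 0.6572
After 'flag': P(line X) = 0.9·0.6572 / (0.9·0.6572 + 0.65·0.3428) ≈ 0.7264
After 'flag': P(line X) = 0.9·0.7264 / (0.9·0.7264 + 0.65·0.2736) ≈ 0.7861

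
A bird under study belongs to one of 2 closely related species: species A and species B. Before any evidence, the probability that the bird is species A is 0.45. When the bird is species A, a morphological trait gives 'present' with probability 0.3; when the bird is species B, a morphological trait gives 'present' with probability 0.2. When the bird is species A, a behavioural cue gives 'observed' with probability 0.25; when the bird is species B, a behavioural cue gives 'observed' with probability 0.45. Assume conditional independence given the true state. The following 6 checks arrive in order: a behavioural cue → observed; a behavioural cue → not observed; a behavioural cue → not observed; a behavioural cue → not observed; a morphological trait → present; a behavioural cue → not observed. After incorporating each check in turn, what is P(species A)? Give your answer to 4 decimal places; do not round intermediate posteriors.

0.7022

After a behavioural cue='observed': P(species A) = 0.25·0.4500 / (0.25·0.4500 + 0.45·0.5500) ≈ 0.3125
After a behavioural cue='not observed': P(species A) = 0.75·0.3125 / (0.75·0.3125 + 0.55·0.6875) ≈ 0.3827
After a behavioural cue='not observed': P(species A) = 0.75·0.3827 / (0.75·0.3827 + 0.55·0.6173) ≈ 0.4581
After a behavioural cue='not observed': P(species A) = 0.75·0.4581 / (0.75·0.4581 + 0.55·0.5419) ≈ 0.5354
After a morphological trait='present': P(species A) = 0.3·0.5354 / (0.3·0.5354 + 0.2·0.4646) ≈ 0.6335
After a behavioural cue='not observed': P(species A) = 0.75·0.6335 / (0.75·0.6335 + 0.55·0.3665) ≈ 0.7022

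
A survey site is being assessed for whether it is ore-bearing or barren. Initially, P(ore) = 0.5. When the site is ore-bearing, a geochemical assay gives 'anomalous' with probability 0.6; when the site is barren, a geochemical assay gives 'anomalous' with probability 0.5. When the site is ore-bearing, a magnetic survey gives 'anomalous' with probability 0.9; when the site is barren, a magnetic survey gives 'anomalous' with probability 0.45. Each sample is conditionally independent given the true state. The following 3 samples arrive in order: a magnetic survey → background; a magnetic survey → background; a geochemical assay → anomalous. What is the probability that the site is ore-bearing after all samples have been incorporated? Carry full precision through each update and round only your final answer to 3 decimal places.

0.038

After a magnetic survey='background': P(ore) = 0.1·0.5000 / (0.1·0.5000 + 0.55·0.5000) ≈ 0.1538
After a magnetic survey='background': P(ore) = 0.1·0.1538 / (0.1·0.1538 + 0.55·0.8462) ≈ 0.0320
After a geochemical assay='anomalous': P(ore) = 0.6·0.0320 / (0.6·0.0320 + 0.5·0.9680) ≈ 0.0382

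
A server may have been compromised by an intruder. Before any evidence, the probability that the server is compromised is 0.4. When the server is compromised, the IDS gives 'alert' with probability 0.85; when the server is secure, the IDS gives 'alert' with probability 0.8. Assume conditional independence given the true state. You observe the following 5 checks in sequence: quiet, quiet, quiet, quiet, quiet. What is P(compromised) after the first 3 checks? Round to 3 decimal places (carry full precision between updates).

0.220

After 'quiet': P(compromised) = 0.15·0.4000 / (0.15·0.4000 + 0.2·0.6000) ≈ 0.3333
After 'quiet': P(compromised) = 0.15·0.3333 / (0.15·0.3333 + 0.2·0.6667) ≈ 0.2727
After 'quiet': P(compromised) = 0.15·0.2727 / (0.15·0.2727 + 0.2·0.7273) ≈ 0.2195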